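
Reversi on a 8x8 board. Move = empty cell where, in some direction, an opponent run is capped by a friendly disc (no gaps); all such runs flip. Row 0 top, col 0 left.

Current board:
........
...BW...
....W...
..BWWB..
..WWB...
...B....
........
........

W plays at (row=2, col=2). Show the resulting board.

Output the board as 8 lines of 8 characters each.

Answer: ........
...BW...
..W.W...
..WWWB..
..WWB...
...B....
........
........

Derivation:
Place W at (2,2); scan 8 dirs for brackets.
Dir NW: first cell '.' (not opp) -> no flip
Dir N: first cell '.' (not opp) -> no flip
Dir NE: opp run (1,3), next='.' -> no flip
Dir W: first cell '.' (not opp) -> no flip
Dir E: first cell '.' (not opp) -> no flip
Dir SW: first cell '.' (not opp) -> no flip
Dir S: opp run (3,2) capped by W -> flip
Dir SE: first cell 'W' (not opp) -> no flip
All flips: (3,2)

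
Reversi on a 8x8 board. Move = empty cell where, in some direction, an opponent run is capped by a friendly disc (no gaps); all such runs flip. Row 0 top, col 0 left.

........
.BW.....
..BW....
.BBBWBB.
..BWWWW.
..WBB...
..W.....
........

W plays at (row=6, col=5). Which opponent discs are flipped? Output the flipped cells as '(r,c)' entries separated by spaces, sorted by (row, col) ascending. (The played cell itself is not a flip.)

Dir NW: opp run (5,4) capped by W -> flip
Dir N: first cell '.' (not opp) -> no flip
Dir NE: first cell '.' (not opp) -> no flip
Dir W: first cell '.' (not opp) -> no flip
Dir E: first cell '.' (not opp) -> no flip
Dir SW: first cell '.' (not opp) -> no flip
Dir S: first cell '.' (not opp) -> no flip
Dir SE: first cell '.' (not opp) -> no flip

Answer: (5,4)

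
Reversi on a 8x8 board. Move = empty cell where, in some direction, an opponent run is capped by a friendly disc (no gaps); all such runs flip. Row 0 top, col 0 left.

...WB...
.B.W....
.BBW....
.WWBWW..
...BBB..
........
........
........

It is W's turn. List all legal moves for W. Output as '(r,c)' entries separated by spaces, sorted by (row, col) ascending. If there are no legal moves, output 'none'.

(0,0): no bracket -> illegal
(0,1): flips 2 -> legal
(0,2): no bracket -> illegal
(0,5): flips 1 -> legal
(1,0): flips 1 -> legal
(1,2): flips 1 -> legal
(1,4): no bracket -> illegal
(1,5): no bracket -> illegal
(2,0): flips 2 -> legal
(2,4): no bracket -> illegal
(3,0): no bracket -> illegal
(3,6): no bracket -> illegal
(4,2): no bracket -> illegal
(4,6): no bracket -> illegal
(5,2): flips 1 -> legal
(5,3): flips 3 -> legal
(5,4): flips 2 -> legal
(5,5): flips 1 -> legal
(5,6): flips 1 -> legal

Answer: (0,1) (0,5) (1,0) (1,2) (2,0) (5,2) (5,3) (5,4) (5,5) (5,6)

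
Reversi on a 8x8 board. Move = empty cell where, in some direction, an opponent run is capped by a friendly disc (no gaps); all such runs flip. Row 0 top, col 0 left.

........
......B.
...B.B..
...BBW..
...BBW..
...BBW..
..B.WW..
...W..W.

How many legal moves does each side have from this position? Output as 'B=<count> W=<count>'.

-- B to move --
(2,4): no bracket -> illegal
(2,6): flips 1 -> legal
(3,6): flips 2 -> legal
(4,6): flips 1 -> legal
(5,6): flips 2 -> legal
(6,3): no bracket -> illegal
(6,6): flips 1 -> legal
(6,7): no bracket -> illegal
(7,2): no bracket -> illegal
(7,4): flips 1 -> legal
(7,5): flips 5 -> legal
(7,7): no bracket -> illegal
B mobility = 7
-- W to move --
(0,5): no bracket -> illegal
(0,6): no bracket -> illegal
(0,7): no bracket -> illegal
(1,2): flips 2 -> legal
(1,3): no bracket -> illegal
(1,4): no bracket -> illegal
(1,5): flips 1 -> legal
(1,7): no bracket -> illegal
(2,2): flips 2 -> legal
(2,4): flips 3 -> legal
(2,6): no bracket -> illegal
(2,7): no bracket -> illegal
(3,2): flips 4 -> legal
(3,6): no bracket -> illegal
(4,2): flips 3 -> legal
(5,1): flips 1 -> legal
(5,2): flips 2 -> legal
(6,1): no bracket -> illegal
(6,3): flips 1 -> legal
(7,1): flips 3 -> legal
(7,2): no bracket -> illegal
W mobility = 10

Answer: B=7 W=10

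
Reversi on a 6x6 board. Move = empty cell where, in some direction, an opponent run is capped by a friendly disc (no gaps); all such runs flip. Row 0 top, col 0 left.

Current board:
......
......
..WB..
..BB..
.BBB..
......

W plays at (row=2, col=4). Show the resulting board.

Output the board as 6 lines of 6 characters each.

Place W at (2,4); scan 8 dirs for brackets.
Dir NW: first cell '.' (not opp) -> no flip
Dir N: first cell '.' (not opp) -> no flip
Dir NE: first cell '.' (not opp) -> no flip
Dir W: opp run (2,3) capped by W -> flip
Dir E: first cell '.' (not opp) -> no flip
Dir SW: opp run (3,3) (4,2), next='.' -> no flip
Dir S: first cell '.' (not opp) -> no flip
Dir SE: first cell '.' (not opp) -> no flip
All flips: (2,3)

Answer: ......
......
..WWW.
..BB..
.BBB..
......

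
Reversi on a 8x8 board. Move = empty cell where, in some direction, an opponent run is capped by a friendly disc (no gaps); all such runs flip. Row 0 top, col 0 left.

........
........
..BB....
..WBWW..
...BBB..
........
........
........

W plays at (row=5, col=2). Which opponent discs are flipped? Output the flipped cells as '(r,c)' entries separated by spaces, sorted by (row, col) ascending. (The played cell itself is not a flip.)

Dir NW: first cell '.' (not opp) -> no flip
Dir N: first cell '.' (not opp) -> no flip
Dir NE: opp run (4,3) capped by W -> flip
Dir W: first cell '.' (not opp) -> no flip
Dir E: first cell '.' (not opp) -> no flip
Dir SW: first cell '.' (not opp) -> no flip
Dir S: first cell '.' (not opp) -> no flip
Dir SE: first cell '.' (not opp) -> no flip

Answer: (4,3)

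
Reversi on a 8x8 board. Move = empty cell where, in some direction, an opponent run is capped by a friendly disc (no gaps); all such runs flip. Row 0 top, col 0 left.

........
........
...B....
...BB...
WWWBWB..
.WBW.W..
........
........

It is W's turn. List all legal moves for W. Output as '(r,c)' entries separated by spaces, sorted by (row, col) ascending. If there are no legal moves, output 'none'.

Answer: (1,3) (2,2) (2,4) (3,5) (4,6) (6,2) (6,3)

Derivation:
(1,2): no bracket -> illegal
(1,3): flips 3 -> legal
(1,4): no bracket -> illegal
(2,2): flips 1 -> legal
(2,4): flips 2 -> legal
(2,5): no bracket -> illegal
(3,2): no bracket -> illegal
(3,5): flips 1 -> legal
(3,6): no bracket -> illegal
(4,6): flips 1 -> legal
(5,4): no bracket -> illegal
(5,6): no bracket -> illegal
(6,1): no bracket -> illegal
(6,2): flips 1 -> legal
(6,3): flips 1 -> legal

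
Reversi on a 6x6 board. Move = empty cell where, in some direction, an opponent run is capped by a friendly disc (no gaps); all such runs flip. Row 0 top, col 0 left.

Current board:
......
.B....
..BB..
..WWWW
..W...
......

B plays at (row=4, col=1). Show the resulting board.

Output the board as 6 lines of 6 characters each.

Answer: ......
.B....
..BB..
..BWWW
.BW...
......

Derivation:
Place B at (4,1); scan 8 dirs for brackets.
Dir NW: first cell '.' (not opp) -> no flip
Dir N: first cell '.' (not opp) -> no flip
Dir NE: opp run (3,2) capped by B -> flip
Dir W: first cell '.' (not opp) -> no flip
Dir E: opp run (4,2), next='.' -> no flip
Dir SW: first cell '.' (not opp) -> no flip
Dir S: first cell '.' (not opp) -> no flip
Dir SE: first cell '.' (not opp) -> no flip
All flips: (3,2)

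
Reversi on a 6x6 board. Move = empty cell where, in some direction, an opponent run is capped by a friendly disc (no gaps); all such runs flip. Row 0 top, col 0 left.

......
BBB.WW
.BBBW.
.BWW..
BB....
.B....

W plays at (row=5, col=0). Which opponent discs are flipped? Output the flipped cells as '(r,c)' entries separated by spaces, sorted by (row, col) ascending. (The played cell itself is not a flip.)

Dir NW: edge -> no flip
Dir N: opp run (4,0), next='.' -> no flip
Dir NE: opp run (4,1) capped by W -> flip
Dir W: edge -> no flip
Dir E: opp run (5,1), next='.' -> no flip
Dir SW: edge -> no flip
Dir S: edge -> no flip
Dir SE: edge -> no flip

Answer: (4,1)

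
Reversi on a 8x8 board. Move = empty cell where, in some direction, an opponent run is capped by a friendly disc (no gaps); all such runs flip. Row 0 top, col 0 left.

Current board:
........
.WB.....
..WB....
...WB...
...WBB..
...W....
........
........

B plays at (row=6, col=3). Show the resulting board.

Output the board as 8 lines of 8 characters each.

Place B at (6,3); scan 8 dirs for brackets.
Dir NW: first cell '.' (not opp) -> no flip
Dir N: opp run (5,3) (4,3) (3,3) capped by B -> flip
Dir NE: first cell '.' (not opp) -> no flip
Dir W: first cell '.' (not opp) -> no flip
Dir E: first cell '.' (not opp) -> no flip
Dir SW: first cell '.' (not opp) -> no flip
Dir S: first cell '.' (not opp) -> no flip
Dir SE: first cell '.' (not opp) -> no flip
All flips: (3,3) (4,3) (5,3)

Answer: ........
.WB.....
..WB....
...BB...
...BBB..
...B....
...B....
........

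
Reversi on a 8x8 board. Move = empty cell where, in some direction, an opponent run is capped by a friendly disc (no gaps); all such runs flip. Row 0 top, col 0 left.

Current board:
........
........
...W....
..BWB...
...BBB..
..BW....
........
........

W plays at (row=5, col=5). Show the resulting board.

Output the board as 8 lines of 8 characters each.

Answer: ........
........
...W....
..BWB...
...BWB..
..BW.W..
........
........

Derivation:
Place W at (5,5); scan 8 dirs for brackets.
Dir NW: opp run (4,4) capped by W -> flip
Dir N: opp run (4,5), next='.' -> no flip
Dir NE: first cell '.' (not opp) -> no flip
Dir W: first cell '.' (not opp) -> no flip
Dir E: first cell '.' (not opp) -> no flip
Dir SW: first cell '.' (not opp) -> no flip
Dir S: first cell '.' (not opp) -> no flip
Dir SE: first cell '.' (not opp) -> no flip
All flips: (4,4)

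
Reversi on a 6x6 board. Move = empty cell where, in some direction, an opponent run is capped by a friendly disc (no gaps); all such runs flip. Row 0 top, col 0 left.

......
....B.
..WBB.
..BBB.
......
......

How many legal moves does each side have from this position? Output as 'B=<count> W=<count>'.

Answer: B=3 W=3

Derivation:
-- B to move --
(1,1): flips 1 -> legal
(1,2): flips 1 -> legal
(1,3): no bracket -> illegal
(2,1): flips 1 -> legal
(3,1): no bracket -> illegal
B mobility = 3
-- W to move --
(0,3): no bracket -> illegal
(0,4): no bracket -> illegal
(0,5): no bracket -> illegal
(1,2): no bracket -> illegal
(1,3): no bracket -> illegal
(1,5): no bracket -> illegal
(2,1): no bracket -> illegal
(2,5): flips 2 -> legal
(3,1): no bracket -> illegal
(3,5): no bracket -> illegal
(4,1): no bracket -> illegal
(4,2): flips 1 -> legal
(4,3): no bracket -> illegal
(4,4): flips 1 -> legal
(4,5): no bracket -> illegal
W mobility = 3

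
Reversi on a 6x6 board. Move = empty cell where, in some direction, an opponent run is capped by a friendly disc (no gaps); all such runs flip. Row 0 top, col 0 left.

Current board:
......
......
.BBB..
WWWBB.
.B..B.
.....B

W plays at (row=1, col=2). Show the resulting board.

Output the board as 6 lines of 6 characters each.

Answer: ......
..W...
.WWB..
WWWBB.
.B..B.
.....B

Derivation:
Place W at (1,2); scan 8 dirs for brackets.
Dir NW: first cell '.' (not opp) -> no flip
Dir N: first cell '.' (not opp) -> no flip
Dir NE: first cell '.' (not opp) -> no flip
Dir W: first cell '.' (not opp) -> no flip
Dir E: first cell '.' (not opp) -> no flip
Dir SW: opp run (2,1) capped by W -> flip
Dir S: opp run (2,2) capped by W -> flip
Dir SE: opp run (2,3) (3,4), next='.' -> no flip
All flips: (2,1) (2,2)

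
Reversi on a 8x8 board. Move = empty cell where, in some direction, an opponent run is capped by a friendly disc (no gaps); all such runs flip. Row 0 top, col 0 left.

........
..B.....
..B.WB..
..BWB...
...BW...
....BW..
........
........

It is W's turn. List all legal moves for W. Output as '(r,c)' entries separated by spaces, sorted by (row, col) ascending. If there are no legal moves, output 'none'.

(0,1): no bracket -> illegal
(0,2): no bracket -> illegal
(0,3): no bracket -> illegal
(1,1): flips 1 -> legal
(1,3): no bracket -> illegal
(1,4): no bracket -> illegal
(1,5): no bracket -> illegal
(1,6): no bracket -> illegal
(2,1): no bracket -> illegal
(2,3): no bracket -> illegal
(2,6): flips 1 -> legal
(3,1): flips 1 -> legal
(3,5): flips 1 -> legal
(3,6): no bracket -> illegal
(4,1): no bracket -> illegal
(4,2): flips 1 -> legal
(4,5): no bracket -> illegal
(5,2): no bracket -> illegal
(5,3): flips 2 -> legal
(6,3): no bracket -> illegal
(6,4): flips 1 -> legal
(6,5): no bracket -> illegal

Answer: (1,1) (2,6) (3,1) (3,5) (4,2) (5,3) (6,4)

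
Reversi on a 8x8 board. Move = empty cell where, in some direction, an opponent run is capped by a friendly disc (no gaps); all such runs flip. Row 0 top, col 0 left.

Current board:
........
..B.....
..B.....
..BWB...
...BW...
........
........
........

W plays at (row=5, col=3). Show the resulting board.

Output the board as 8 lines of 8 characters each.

Place W at (5,3); scan 8 dirs for brackets.
Dir NW: first cell '.' (not opp) -> no flip
Dir N: opp run (4,3) capped by W -> flip
Dir NE: first cell 'W' (not opp) -> no flip
Dir W: first cell '.' (not opp) -> no flip
Dir E: first cell '.' (not opp) -> no flip
Dir SW: first cell '.' (not opp) -> no flip
Dir S: first cell '.' (not opp) -> no flip
Dir SE: first cell '.' (not opp) -> no flip
All flips: (4,3)

Answer: ........
..B.....
..B.....
..BWB...
...WW...
...W....
........
........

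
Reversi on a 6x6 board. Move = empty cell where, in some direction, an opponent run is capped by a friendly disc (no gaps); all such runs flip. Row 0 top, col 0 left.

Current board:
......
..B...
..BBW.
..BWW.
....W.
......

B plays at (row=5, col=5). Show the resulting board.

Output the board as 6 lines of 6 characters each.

Place B at (5,5); scan 8 dirs for brackets.
Dir NW: opp run (4,4) (3,3) capped by B -> flip
Dir N: first cell '.' (not opp) -> no flip
Dir NE: edge -> no flip
Dir W: first cell '.' (not opp) -> no flip
Dir E: edge -> no flip
Dir SW: edge -> no flip
Dir S: edge -> no flip
Dir SE: edge -> no flip
All flips: (3,3) (4,4)

Answer: ......
..B...
..BBW.
..BBW.
....B.
.....B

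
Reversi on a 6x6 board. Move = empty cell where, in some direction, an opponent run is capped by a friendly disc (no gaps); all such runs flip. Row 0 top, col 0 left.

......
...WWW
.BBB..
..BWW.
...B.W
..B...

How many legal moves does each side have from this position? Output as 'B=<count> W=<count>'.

-- B to move --
(0,2): no bracket -> illegal
(0,3): flips 1 -> legal
(0,4): flips 1 -> legal
(0,5): flips 1 -> legal
(1,2): no bracket -> illegal
(2,4): no bracket -> illegal
(2,5): flips 1 -> legal
(3,5): flips 2 -> legal
(4,2): no bracket -> illegal
(4,4): flips 1 -> legal
(5,4): no bracket -> illegal
(5,5): no bracket -> illegal
B mobility = 6
-- W to move --
(1,0): no bracket -> illegal
(1,1): flips 1 -> legal
(1,2): flips 1 -> legal
(2,0): no bracket -> illegal
(2,4): no bracket -> illegal
(3,0): no bracket -> illegal
(3,1): flips 2 -> legal
(4,1): flips 2 -> legal
(4,2): no bracket -> illegal
(4,4): no bracket -> illegal
(5,1): no bracket -> illegal
(5,3): flips 1 -> legal
(5,4): no bracket -> illegal
W mobility = 5

Answer: B=6 W=5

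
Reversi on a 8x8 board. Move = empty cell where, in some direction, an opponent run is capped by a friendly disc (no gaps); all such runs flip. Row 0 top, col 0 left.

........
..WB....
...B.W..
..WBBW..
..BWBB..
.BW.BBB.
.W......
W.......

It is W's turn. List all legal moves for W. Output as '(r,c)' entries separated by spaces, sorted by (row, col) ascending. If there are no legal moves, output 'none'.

(0,2): no bracket -> illegal
(0,3): flips 3 -> legal
(0,4): no bracket -> illegal
(1,4): flips 2 -> legal
(2,2): no bracket -> illegal
(2,4): no bracket -> illegal
(3,1): no bracket -> illegal
(3,6): no bracket -> illegal
(4,0): no bracket -> illegal
(4,1): flips 2 -> legal
(4,6): flips 2 -> legal
(4,7): no bracket -> illegal
(5,0): flips 1 -> legal
(5,3): flips 1 -> legal
(5,7): no bracket -> illegal
(6,0): no bracket -> illegal
(6,2): no bracket -> illegal
(6,3): no bracket -> illegal
(6,4): no bracket -> illegal
(6,5): flips 3 -> legal
(6,6): no bracket -> illegal
(6,7): flips 4 -> legal

Answer: (0,3) (1,4) (4,1) (4,6) (5,0) (5,3) (6,5) (6,7)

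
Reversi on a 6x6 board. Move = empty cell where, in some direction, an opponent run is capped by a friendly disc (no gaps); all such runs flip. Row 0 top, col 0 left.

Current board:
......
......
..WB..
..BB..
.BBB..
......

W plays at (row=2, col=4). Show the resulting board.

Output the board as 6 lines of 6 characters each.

Answer: ......
......
..WWW.
..BB..
.BBB..
......

Derivation:
Place W at (2,4); scan 8 dirs for brackets.
Dir NW: first cell '.' (not opp) -> no flip
Dir N: first cell '.' (not opp) -> no flip
Dir NE: first cell '.' (not opp) -> no flip
Dir W: opp run (2,3) capped by W -> flip
Dir E: first cell '.' (not opp) -> no flip
Dir SW: opp run (3,3) (4,2), next='.' -> no flip
Dir S: first cell '.' (not opp) -> no flip
Dir SE: first cell '.' (not opp) -> no flip
All flips: (2,3)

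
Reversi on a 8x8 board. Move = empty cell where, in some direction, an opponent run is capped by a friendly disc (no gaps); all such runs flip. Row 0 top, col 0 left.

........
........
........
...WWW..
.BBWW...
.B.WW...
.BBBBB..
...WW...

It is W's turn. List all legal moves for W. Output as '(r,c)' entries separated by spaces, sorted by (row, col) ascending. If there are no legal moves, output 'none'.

Answer: (3,1) (4,0) (5,2) (5,5) (5,6) (6,0) (7,1) (7,2) (7,5) (7,6)

Derivation:
(3,0): no bracket -> illegal
(3,1): flips 1 -> legal
(3,2): no bracket -> illegal
(4,0): flips 4 -> legal
(5,0): no bracket -> illegal
(5,2): flips 1 -> legal
(5,5): flips 1 -> legal
(5,6): flips 1 -> legal
(6,0): flips 2 -> legal
(6,6): no bracket -> illegal
(7,0): no bracket -> illegal
(7,1): flips 1 -> legal
(7,2): flips 1 -> legal
(7,5): flips 1 -> legal
(7,6): flips 1 -> legal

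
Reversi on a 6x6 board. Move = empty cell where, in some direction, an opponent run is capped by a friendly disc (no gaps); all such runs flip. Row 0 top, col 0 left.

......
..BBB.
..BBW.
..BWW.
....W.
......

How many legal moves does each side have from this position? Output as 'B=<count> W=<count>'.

-- B to move --
(1,5): no bracket -> illegal
(2,5): flips 1 -> legal
(3,5): flips 3 -> legal
(4,2): no bracket -> illegal
(4,3): flips 1 -> legal
(4,5): flips 1 -> legal
(5,3): no bracket -> illegal
(5,4): flips 3 -> legal
(5,5): flips 2 -> legal
B mobility = 6
-- W to move --
(0,1): flips 2 -> legal
(0,2): flips 1 -> legal
(0,3): flips 2 -> legal
(0,4): flips 1 -> legal
(0,5): no bracket -> illegal
(1,1): flips 1 -> legal
(1,5): no bracket -> illegal
(2,1): flips 2 -> legal
(2,5): no bracket -> illegal
(3,1): flips 1 -> legal
(4,1): no bracket -> illegal
(4,2): no bracket -> illegal
(4,3): no bracket -> illegal
W mobility = 7

Answer: B=6 W=7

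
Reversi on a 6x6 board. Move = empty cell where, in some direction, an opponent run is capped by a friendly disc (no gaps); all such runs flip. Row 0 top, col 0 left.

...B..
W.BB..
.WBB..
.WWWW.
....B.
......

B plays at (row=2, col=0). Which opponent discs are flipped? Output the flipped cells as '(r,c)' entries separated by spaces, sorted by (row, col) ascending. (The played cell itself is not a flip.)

Answer: (2,1)

Derivation:
Dir NW: edge -> no flip
Dir N: opp run (1,0), next='.' -> no flip
Dir NE: first cell '.' (not opp) -> no flip
Dir W: edge -> no flip
Dir E: opp run (2,1) capped by B -> flip
Dir SW: edge -> no flip
Dir S: first cell '.' (not opp) -> no flip
Dir SE: opp run (3,1), next='.' -> no flip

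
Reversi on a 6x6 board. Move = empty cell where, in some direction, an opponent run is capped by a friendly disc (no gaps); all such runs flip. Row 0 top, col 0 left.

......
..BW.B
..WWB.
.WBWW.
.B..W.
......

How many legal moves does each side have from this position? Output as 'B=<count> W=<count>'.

-- B to move --
(0,2): flips 1 -> legal
(0,3): no bracket -> illegal
(0,4): no bracket -> illegal
(1,1): no bracket -> illegal
(1,4): flips 2 -> legal
(2,0): no bracket -> illegal
(2,1): flips 3 -> legal
(2,5): no bracket -> illegal
(3,0): flips 1 -> legal
(3,5): flips 2 -> legal
(4,0): no bracket -> illegal
(4,2): flips 1 -> legal
(4,3): no bracket -> illegal
(4,5): flips 2 -> legal
(5,3): no bracket -> illegal
(5,4): flips 2 -> legal
(5,5): no bracket -> illegal
B mobility = 8
-- W to move --
(0,1): flips 1 -> legal
(0,2): flips 1 -> legal
(0,3): no bracket -> illegal
(0,4): no bracket -> illegal
(0,5): no bracket -> illegal
(1,1): flips 1 -> legal
(1,4): flips 1 -> legal
(2,1): no bracket -> illegal
(2,5): flips 1 -> legal
(3,0): no bracket -> illegal
(3,5): flips 1 -> legal
(4,0): no bracket -> illegal
(4,2): flips 1 -> legal
(4,3): no bracket -> illegal
(5,0): flips 2 -> legal
(5,1): flips 1 -> legal
(5,2): no bracket -> illegal
W mobility = 9

Answer: B=8 W=9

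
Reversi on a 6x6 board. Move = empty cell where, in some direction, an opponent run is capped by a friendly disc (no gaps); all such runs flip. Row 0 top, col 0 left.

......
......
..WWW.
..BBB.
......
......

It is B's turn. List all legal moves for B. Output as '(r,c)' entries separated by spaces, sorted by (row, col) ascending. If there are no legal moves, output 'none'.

Answer: (1,1) (1,2) (1,3) (1,4) (1,5)

Derivation:
(1,1): flips 1 -> legal
(1,2): flips 2 -> legal
(1,3): flips 1 -> legal
(1,4): flips 2 -> legal
(1,5): flips 1 -> legal
(2,1): no bracket -> illegal
(2,5): no bracket -> illegal
(3,1): no bracket -> illegal
(3,5): no bracket -> illegal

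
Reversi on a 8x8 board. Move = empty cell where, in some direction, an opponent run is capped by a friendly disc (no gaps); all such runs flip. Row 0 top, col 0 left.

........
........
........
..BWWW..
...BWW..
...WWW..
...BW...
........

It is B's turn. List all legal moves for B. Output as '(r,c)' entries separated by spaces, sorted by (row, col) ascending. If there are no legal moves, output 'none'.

Answer: (2,3) (2,5) (3,6) (4,6) (6,5)

Derivation:
(2,2): no bracket -> illegal
(2,3): flips 1 -> legal
(2,4): no bracket -> illegal
(2,5): flips 1 -> legal
(2,6): no bracket -> illegal
(3,6): flips 5 -> legal
(4,2): no bracket -> illegal
(4,6): flips 2 -> legal
(5,2): no bracket -> illegal
(5,6): no bracket -> illegal
(6,2): no bracket -> illegal
(6,5): flips 2 -> legal
(6,6): no bracket -> illegal
(7,3): no bracket -> illegal
(7,4): no bracket -> illegal
(7,5): no bracket -> illegal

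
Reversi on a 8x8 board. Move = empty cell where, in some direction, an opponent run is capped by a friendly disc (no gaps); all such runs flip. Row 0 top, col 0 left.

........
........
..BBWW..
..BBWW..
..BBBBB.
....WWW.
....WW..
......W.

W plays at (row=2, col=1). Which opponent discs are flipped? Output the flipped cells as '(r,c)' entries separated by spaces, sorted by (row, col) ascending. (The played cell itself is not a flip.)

Dir NW: first cell '.' (not opp) -> no flip
Dir N: first cell '.' (not opp) -> no flip
Dir NE: first cell '.' (not opp) -> no flip
Dir W: first cell '.' (not opp) -> no flip
Dir E: opp run (2,2) (2,3) capped by W -> flip
Dir SW: first cell '.' (not opp) -> no flip
Dir S: first cell '.' (not opp) -> no flip
Dir SE: opp run (3,2) (4,3) capped by W -> flip

Answer: (2,2) (2,3) (3,2) (4,3)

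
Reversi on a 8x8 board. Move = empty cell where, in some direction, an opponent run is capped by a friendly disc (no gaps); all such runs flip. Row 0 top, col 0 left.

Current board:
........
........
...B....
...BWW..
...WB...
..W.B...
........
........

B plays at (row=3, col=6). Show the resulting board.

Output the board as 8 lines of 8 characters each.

Answer: ........
........
...B....
...BBBB.
...WB...
..W.B...
........
........

Derivation:
Place B at (3,6); scan 8 dirs for brackets.
Dir NW: first cell '.' (not opp) -> no flip
Dir N: first cell '.' (not opp) -> no flip
Dir NE: first cell '.' (not opp) -> no flip
Dir W: opp run (3,5) (3,4) capped by B -> flip
Dir E: first cell '.' (not opp) -> no flip
Dir SW: first cell '.' (not opp) -> no flip
Dir S: first cell '.' (not opp) -> no flip
Dir SE: first cell '.' (not opp) -> no flip
All flips: (3,4) (3,5)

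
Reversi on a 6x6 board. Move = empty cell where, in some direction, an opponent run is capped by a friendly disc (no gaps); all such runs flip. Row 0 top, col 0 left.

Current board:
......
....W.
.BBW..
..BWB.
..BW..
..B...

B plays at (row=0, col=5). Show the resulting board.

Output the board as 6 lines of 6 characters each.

Answer: .....B
....B.
.BBB..
..BWB.
..BW..
..B...

Derivation:
Place B at (0,5); scan 8 dirs for brackets.
Dir NW: edge -> no flip
Dir N: edge -> no flip
Dir NE: edge -> no flip
Dir W: first cell '.' (not opp) -> no flip
Dir E: edge -> no flip
Dir SW: opp run (1,4) (2,3) capped by B -> flip
Dir S: first cell '.' (not opp) -> no flip
Dir SE: edge -> no flip
All flips: (1,4) (2,3)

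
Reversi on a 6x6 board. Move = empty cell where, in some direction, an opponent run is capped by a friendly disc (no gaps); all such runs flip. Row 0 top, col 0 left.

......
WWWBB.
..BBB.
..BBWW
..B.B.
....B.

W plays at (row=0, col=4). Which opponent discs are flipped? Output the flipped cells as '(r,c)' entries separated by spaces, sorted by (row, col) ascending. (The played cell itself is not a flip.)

Dir NW: edge -> no flip
Dir N: edge -> no flip
Dir NE: edge -> no flip
Dir W: first cell '.' (not opp) -> no flip
Dir E: first cell '.' (not opp) -> no flip
Dir SW: opp run (1,3) (2,2), next='.' -> no flip
Dir S: opp run (1,4) (2,4) capped by W -> flip
Dir SE: first cell '.' (not opp) -> no flip

Answer: (1,4) (2,4)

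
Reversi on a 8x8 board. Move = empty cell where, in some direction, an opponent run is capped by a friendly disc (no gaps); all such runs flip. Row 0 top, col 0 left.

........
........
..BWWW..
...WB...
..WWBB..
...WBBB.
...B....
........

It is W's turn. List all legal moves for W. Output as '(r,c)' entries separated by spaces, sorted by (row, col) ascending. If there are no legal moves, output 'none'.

(1,1): flips 1 -> legal
(1,2): no bracket -> illegal
(1,3): no bracket -> illegal
(2,1): flips 1 -> legal
(3,1): no bracket -> illegal
(3,2): no bracket -> illegal
(3,5): flips 2 -> legal
(3,6): no bracket -> illegal
(4,6): flips 2 -> legal
(4,7): no bracket -> illegal
(5,2): no bracket -> illegal
(5,7): flips 3 -> legal
(6,2): no bracket -> illegal
(6,4): flips 3 -> legal
(6,5): flips 1 -> legal
(6,6): flips 2 -> legal
(6,7): flips 3 -> legal
(7,2): no bracket -> illegal
(7,3): flips 1 -> legal
(7,4): no bracket -> illegal

Answer: (1,1) (2,1) (3,5) (4,6) (5,7) (6,4) (6,5) (6,6) (6,7) (7,3)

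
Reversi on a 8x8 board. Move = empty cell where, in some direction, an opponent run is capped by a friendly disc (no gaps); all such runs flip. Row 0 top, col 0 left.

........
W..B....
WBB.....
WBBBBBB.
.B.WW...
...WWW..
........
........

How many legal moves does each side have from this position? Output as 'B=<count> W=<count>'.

-- B to move --
(0,0): no bracket -> illegal
(0,1): no bracket -> illegal
(1,1): no bracket -> illegal
(4,0): no bracket -> illegal
(4,2): no bracket -> illegal
(4,5): no bracket -> illegal
(4,6): no bracket -> illegal
(5,2): flips 1 -> legal
(5,6): no bracket -> illegal
(6,2): flips 2 -> legal
(6,3): flips 2 -> legal
(6,4): flips 2 -> legal
(6,5): flips 2 -> legal
(6,6): flips 2 -> legal
B mobility = 6
-- W to move --
(0,2): no bracket -> illegal
(0,3): no bracket -> illegal
(0,4): no bracket -> illegal
(1,1): flips 2 -> legal
(1,2): flips 1 -> legal
(1,4): no bracket -> illegal
(2,3): flips 3 -> legal
(2,4): flips 1 -> legal
(2,5): flips 1 -> legal
(2,6): flips 1 -> legal
(2,7): no bracket -> illegal
(3,7): flips 6 -> legal
(4,0): no bracket -> illegal
(4,2): flips 1 -> legal
(4,5): no bracket -> illegal
(4,6): no bracket -> illegal
(4,7): no bracket -> illegal
(5,0): no bracket -> illegal
(5,1): no bracket -> illegal
(5,2): flips 1 -> legal
W mobility = 9

Answer: B=6 W=9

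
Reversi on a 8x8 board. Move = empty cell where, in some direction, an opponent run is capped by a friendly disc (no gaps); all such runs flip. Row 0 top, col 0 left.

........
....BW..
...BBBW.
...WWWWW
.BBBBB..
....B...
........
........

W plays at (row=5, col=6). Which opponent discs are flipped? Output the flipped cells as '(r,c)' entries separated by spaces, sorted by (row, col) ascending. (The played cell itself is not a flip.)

Answer: (4,5)

Derivation:
Dir NW: opp run (4,5) capped by W -> flip
Dir N: first cell '.' (not opp) -> no flip
Dir NE: first cell '.' (not opp) -> no flip
Dir W: first cell '.' (not opp) -> no flip
Dir E: first cell '.' (not opp) -> no flip
Dir SW: first cell '.' (not opp) -> no flip
Dir S: first cell '.' (not opp) -> no flip
Dir SE: first cell '.' (not opp) -> no flip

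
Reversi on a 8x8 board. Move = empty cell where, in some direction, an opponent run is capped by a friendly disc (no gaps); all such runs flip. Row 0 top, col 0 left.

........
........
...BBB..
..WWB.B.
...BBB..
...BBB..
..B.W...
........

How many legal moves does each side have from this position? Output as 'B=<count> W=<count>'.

Answer: B=8 W=9

Derivation:
-- B to move --
(2,1): flips 1 -> legal
(2,2): flips 1 -> legal
(3,1): flips 2 -> legal
(4,1): flips 1 -> legal
(4,2): flips 1 -> legal
(6,3): no bracket -> illegal
(6,5): no bracket -> illegal
(7,3): flips 1 -> legal
(7,4): flips 1 -> legal
(7,5): flips 1 -> legal
B mobility = 8
-- W to move --
(1,2): no bracket -> illegal
(1,3): flips 1 -> legal
(1,4): flips 5 -> legal
(1,5): flips 1 -> legal
(1,6): no bracket -> illegal
(2,2): no bracket -> illegal
(2,6): no bracket -> illegal
(2,7): no bracket -> illegal
(3,5): flips 1 -> legal
(3,7): no bracket -> illegal
(4,2): flips 1 -> legal
(4,6): flips 1 -> legal
(4,7): no bracket -> illegal
(5,1): no bracket -> illegal
(5,2): no bracket -> illegal
(5,6): no bracket -> illegal
(6,1): no bracket -> illegal
(6,3): flips 2 -> legal
(6,5): flips 2 -> legal
(6,6): flips 2 -> legal
(7,1): no bracket -> illegal
(7,2): no bracket -> illegal
(7,3): no bracket -> illegal
W mobility = 9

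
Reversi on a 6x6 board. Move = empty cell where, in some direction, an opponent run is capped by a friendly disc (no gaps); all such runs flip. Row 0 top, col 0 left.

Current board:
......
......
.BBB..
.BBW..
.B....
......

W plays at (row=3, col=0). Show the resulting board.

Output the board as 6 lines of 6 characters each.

Place W at (3,0); scan 8 dirs for brackets.
Dir NW: edge -> no flip
Dir N: first cell '.' (not opp) -> no flip
Dir NE: opp run (2,1), next='.' -> no flip
Dir W: edge -> no flip
Dir E: opp run (3,1) (3,2) capped by W -> flip
Dir SW: edge -> no flip
Dir S: first cell '.' (not opp) -> no flip
Dir SE: opp run (4,1), next='.' -> no flip
All flips: (3,1) (3,2)

Answer: ......
......
.BBB..
WWWW..
.B....
......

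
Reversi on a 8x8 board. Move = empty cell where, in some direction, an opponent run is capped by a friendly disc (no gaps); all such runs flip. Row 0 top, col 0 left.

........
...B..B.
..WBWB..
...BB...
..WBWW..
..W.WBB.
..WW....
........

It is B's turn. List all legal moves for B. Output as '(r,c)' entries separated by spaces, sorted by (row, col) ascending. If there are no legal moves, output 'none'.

Answer: (1,1) (1,4) (1,5) (2,1) (3,1) (3,5) (4,1) (4,6) (5,1) (5,3) (6,1) (6,4) (6,5)

Derivation:
(1,1): flips 1 -> legal
(1,2): no bracket -> illegal
(1,4): flips 1 -> legal
(1,5): flips 1 -> legal
(2,1): flips 1 -> legal
(3,1): flips 1 -> legal
(3,2): no bracket -> illegal
(3,5): flips 2 -> legal
(3,6): no bracket -> illegal
(4,1): flips 1 -> legal
(4,6): flips 2 -> legal
(5,1): flips 1 -> legal
(5,3): flips 1 -> legal
(6,1): flips 1 -> legal
(6,4): flips 2 -> legal
(6,5): flips 1 -> legal
(7,1): no bracket -> illegal
(7,2): no bracket -> illegal
(7,3): no bracket -> illegal
(7,4): no bracket -> illegal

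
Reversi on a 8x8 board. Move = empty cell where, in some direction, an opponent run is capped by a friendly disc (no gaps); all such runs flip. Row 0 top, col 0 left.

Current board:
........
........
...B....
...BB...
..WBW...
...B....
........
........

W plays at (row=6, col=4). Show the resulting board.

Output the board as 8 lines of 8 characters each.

Answer: ........
........
...B....
...BB...
..WBW...
...W....
....W...
........

Derivation:
Place W at (6,4); scan 8 dirs for brackets.
Dir NW: opp run (5,3) capped by W -> flip
Dir N: first cell '.' (not opp) -> no flip
Dir NE: first cell '.' (not opp) -> no flip
Dir W: first cell '.' (not opp) -> no flip
Dir E: first cell '.' (not opp) -> no flip
Dir SW: first cell '.' (not opp) -> no flip
Dir S: first cell '.' (not opp) -> no flip
Dir SE: first cell '.' (not opp) -> no flip
All flips: (5,3)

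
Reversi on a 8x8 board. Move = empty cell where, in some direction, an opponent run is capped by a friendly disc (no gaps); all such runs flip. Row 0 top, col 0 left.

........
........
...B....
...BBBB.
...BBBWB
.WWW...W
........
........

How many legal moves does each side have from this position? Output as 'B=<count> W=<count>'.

Answer: B=5 W=6

Derivation:
-- B to move --
(3,7): no bracket -> illegal
(4,0): no bracket -> illegal
(4,1): no bracket -> illegal
(4,2): no bracket -> illegal
(5,0): no bracket -> illegal
(5,4): no bracket -> illegal
(5,5): no bracket -> illegal
(5,6): flips 1 -> legal
(6,0): no bracket -> illegal
(6,1): flips 1 -> legal
(6,2): flips 1 -> legal
(6,3): flips 1 -> legal
(6,4): no bracket -> illegal
(6,6): no bracket -> illegal
(6,7): flips 1 -> legal
B mobility = 5
-- W to move --
(1,2): no bracket -> illegal
(1,3): flips 3 -> legal
(1,4): no bracket -> illegal
(2,2): no bracket -> illegal
(2,4): flips 1 -> legal
(2,5): flips 2 -> legal
(2,6): flips 3 -> legal
(2,7): no bracket -> illegal
(3,2): no bracket -> illegal
(3,7): flips 1 -> legal
(4,2): flips 3 -> legal
(5,4): no bracket -> illegal
(5,5): no bracket -> illegal
(5,6): no bracket -> illegal
W mobility = 6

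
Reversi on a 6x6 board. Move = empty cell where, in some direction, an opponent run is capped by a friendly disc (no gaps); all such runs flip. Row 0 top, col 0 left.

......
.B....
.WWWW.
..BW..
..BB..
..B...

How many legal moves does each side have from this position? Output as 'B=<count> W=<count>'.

-- B to move --
(1,0): flips 1 -> legal
(1,2): flips 1 -> legal
(1,3): flips 2 -> legal
(1,4): flips 1 -> legal
(1,5): flips 2 -> legal
(2,0): no bracket -> illegal
(2,5): no bracket -> illegal
(3,0): no bracket -> illegal
(3,1): flips 1 -> legal
(3,4): flips 1 -> legal
(3,5): no bracket -> illegal
(4,4): flips 2 -> legal
B mobility = 8
-- W to move --
(0,0): flips 1 -> legal
(0,1): flips 1 -> legal
(0,2): no bracket -> illegal
(1,0): no bracket -> illegal
(1,2): no bracket -> illegal
(2,0): no bracket -> illegal
(3,1): flips 1 -> legal
(3,4): no bracket -> illegal
(4,1): flips 1 -> legal
(4,4): no bracket -> illegal
(5,1): flips 1 -> legal
(5,3): flips 1 -> legal
(5,4): flips 2 -> legal
W mobility = 7

Answer: B=8 W=7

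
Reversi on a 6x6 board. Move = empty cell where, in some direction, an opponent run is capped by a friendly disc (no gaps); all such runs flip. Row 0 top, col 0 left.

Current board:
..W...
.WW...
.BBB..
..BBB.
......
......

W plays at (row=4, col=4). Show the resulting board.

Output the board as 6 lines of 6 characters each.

Place W at (4,4); scan 8 dirs for brackets.
Dir NW: opp run (3,3) (2,2) capped by W -> flip
Dir N: opp run (3,4), next='.' -> no flip
Dir NE: first cell '.' (not opp) -> no flip
Dir W: first cell '.' (not opp) -> no flip
Dir E: first cell '.' (not opp) -> no flip
Dir SW: first cell '.' (not opp) -> no flip
Dir S: first cell '.' (not opp) -> no flip
Dir SE: first cell '.' (not opp) -> no flip
All flips: (2,2) (3,3)

Answer: ..W...
.WW...
.BWB..
..BWB.
....W.
......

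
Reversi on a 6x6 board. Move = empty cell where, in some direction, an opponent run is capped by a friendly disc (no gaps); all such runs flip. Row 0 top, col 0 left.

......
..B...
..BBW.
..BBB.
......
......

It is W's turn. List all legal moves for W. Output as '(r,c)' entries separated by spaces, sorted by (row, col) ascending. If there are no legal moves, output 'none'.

(0,1): no bracket -> illegal
(0,2): no bracket -> illegal
(0,3): no bracket -> illegal
(1,1): no bracket -> illegal
(1,3): no bracket -> illegal
(1,4): no bracket -> illegal
(2,1): flips 2 -> legal
(2,5): no bracket -> illegal
(3,1): no bracket -> illegal
(3,5): no bracket -> illegal
(4,1): no bracket -> illegal
(4,2): flips 1 -> legal
(4,3): no bracket -> illegal
(4,4): flips 1 -> legal
(4,5): no bracket -> illegal

Answer: (2,1) (4,2) (4,4)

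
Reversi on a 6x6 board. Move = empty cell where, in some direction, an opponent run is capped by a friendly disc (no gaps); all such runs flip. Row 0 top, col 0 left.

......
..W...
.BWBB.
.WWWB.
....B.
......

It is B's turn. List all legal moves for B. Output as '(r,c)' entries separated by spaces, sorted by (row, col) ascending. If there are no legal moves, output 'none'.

(0,1): flips 1 -> legal
(0,2): no bracket -> illegal
(0,3): flips 1 -> legal
(1,1): flips 2 -> legal
(1,3): no bracket -> illegal
(2,0): no bracket -> illegal
(3,0): flips 3 -> legal
(4,0): no bracket -> illegal
(4,1): flips 2 -> legal
(4,2): flips 1 -> legal
(4,3): flips 2 -> legal

Answer: (0,1) (0,3) (1,1) (3,0) (4,1) (4,2) (4,3)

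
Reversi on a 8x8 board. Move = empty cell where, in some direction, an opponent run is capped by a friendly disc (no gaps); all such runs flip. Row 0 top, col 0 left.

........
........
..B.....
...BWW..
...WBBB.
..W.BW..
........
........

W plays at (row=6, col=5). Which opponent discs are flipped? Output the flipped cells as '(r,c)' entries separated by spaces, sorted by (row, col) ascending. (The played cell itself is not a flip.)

Dir NW: opp run (5,4) capped by W -> flip
Dir N: first cell 'W' (not opp) -> no flip
Dir NE: first cell '.' (not opp) -> no flip
Dir W: first cell '.' (not opp) -> no flip
Dir E: first cell '.' (not opp) -> no flip
Dir SW: first cell '.' (not opp) -> no flip
Dir S: first cell '.' (not opp) -> no flip
Dir SE: first cell '.' (not opp) -> no flip

Answer: (5,4)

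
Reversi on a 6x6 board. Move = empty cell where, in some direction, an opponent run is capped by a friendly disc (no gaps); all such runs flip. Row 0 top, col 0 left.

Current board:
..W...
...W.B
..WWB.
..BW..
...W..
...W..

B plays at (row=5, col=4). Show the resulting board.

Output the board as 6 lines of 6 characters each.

Place B at (5,4); scan 8 dirs for brackets.
Dir NW: opp run (4,3) capped by B -> flip
Dir N: first cell '.' (not opp) -> no flip
Dir NE: first cell '.' (not opp) -> no flip
Dir W: opp run (5,3), next='.' -> no flip
Dir E: first cell '.' (not opp) -> no flip
Dir SW: edge -> no flip
Dir S: edge -> no flip
Dir SE: edge -> no flip
All flips: (4,3)

Answer: ..W...
...W.B
..WWB.
..BW..
...B..
...WB.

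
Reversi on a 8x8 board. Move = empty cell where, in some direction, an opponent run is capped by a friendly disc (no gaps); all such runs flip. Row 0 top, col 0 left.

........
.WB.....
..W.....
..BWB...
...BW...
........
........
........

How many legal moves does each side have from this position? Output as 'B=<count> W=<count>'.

-- B to move --
(0,0): no bracket -> illegal
(0,1): no bracket -> illegal
(0,2): no bracket -> illegal
(1,0): flips 1 -> legal
(1,3): no bracket -> illegal
(2,0): no bracket -> illegal
(2,1): no bracket -> illegal
(2,3): flips 1 -> legal
(2,4): no bracket -> illegal
(3,1): no bracket -> illegal
(3,5): no bracket -> illegal
(4,2): no bracket -> illegal
(4,5): flips 1 -> legal
(5,3): no bracket -> illegal
(5,4): flips 1 -> legal
(5,5): no bracket -> illegal
B mobility = 4
-- W to move --
(0,1): no bracket -> illegal
(0,2): flips 1 -> legal
(0,3): no bracket -> illegal
(1,3): flips 1 -> legal
(2,1): no bracket -> illegal
(2,3): no bracket -> illegal
(2,4): flips 1 -> legal
(2,5): no bracket -> illegal
(3,1): flips 1 -> legal
(3,5): flips 1 -> legal
(4,1): no bracket -> illegal
(4,2): flips 2 -> legal
(4,5): no bracket -> illegal
(5,2): no bracket -> illegal
(5,3): flips 1 -> legal
(5,4): no bracket -> illegal
W mobility = 7

Answer: B=4 W=7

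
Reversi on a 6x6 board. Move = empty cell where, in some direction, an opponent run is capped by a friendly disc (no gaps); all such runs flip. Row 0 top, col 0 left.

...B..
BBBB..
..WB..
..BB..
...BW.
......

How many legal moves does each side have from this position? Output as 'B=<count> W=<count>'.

-- B to move --
(2,1): flips 1 -> legal
(3,1): flips 1 -> legal
(3,4): no bracket -> illegal
(3,5): no bracket -> illegal
(4,5): flips 1 -> legal
(5,3): no bracket -> illegal
(5,4): no bracket -> illegal
(5,5): flips 1 -> legal
B mobility = 4
-- W to move --
(0,0): flips 1 -> legal
(0,1): no bracket -> illegal
(0,2): flips 1 -> legal
(0,4): flips 1 -> legal
(1,4): no bracket -> illegal
(2,0): no bracket -> illegal
(2,1): no bracket -> illegal
(2,4): flips 1 -> legal
(3,1): no bracket -> illegal
(3,4): no bracket -> illegal
(4,1): no bracket -> illegal
(4,2): flips 2 -> legal
(5,2): no bracket -> illegal
(5,3): no bracket -> illegal
(5,4): no bracket -> illegal
W mobility = 5

Answer: B=4 W=5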